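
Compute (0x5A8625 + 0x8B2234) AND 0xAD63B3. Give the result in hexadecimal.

0xA52011

Add column by column in base 16, right to left:
  5+4 = 9
  2+3 = 5
  6+2 = 8
  8+2 = A
  A+B = 5 carry 1
  5+8+1 = E
Sum = 0xE5A859; now AND with 0xAD63B3:
  E&A=A, 5&D=5, A&6=2, 8&3=0, 5&B=1, 9&3=1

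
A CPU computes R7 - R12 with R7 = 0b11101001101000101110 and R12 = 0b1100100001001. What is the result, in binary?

0b11101000000100100101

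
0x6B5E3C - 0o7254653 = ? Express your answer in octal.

0x6B5E3C = 0o32657074 in octal.
Subtract column by column in base 8:
  4-3 → 1
  7-5 → 2
  0-6 → 2 (borrow)
  7-4-1 → 2
  5-5 → 0
  6-2 → 4
  2-7 → 3 (borrow)
  3-0-1 → 2

0o23402221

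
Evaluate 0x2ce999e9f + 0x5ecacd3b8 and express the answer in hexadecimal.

0x8bb467257

Add column by column in base 16, right to left:
  f+8 = 7 carry 1
  9+b+1 = 5 carry 1
  e+3+1 = 2 carry 1
  9+d+1 = 7 carry 1
  9+c+1 = 6 carry 1
  9+a+1 = 4 carry 1
  e+c+1 = b carry 1
  c+e+1 = b carry 1
  2+5+1 = 8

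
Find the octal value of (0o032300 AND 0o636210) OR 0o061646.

0o73646

0o032300 AND 0o636210 = 0o032200.
Then OR with 0o061646.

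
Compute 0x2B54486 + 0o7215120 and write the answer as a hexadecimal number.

0x2D25ED6

0o7215120 = 0x1D1A50 in hexadecimal.
Add column by column in base 16, right to left:
  6+0 = 6
  8+5 = D
  4+A = E
  4+1 = 5
  5+D = 2 carry 1
  B+1+1 = D
  2+0 = 2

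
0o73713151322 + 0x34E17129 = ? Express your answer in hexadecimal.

0x2140E43FB

0o73713151322 = 0x1DF2CD2D2 in hexadecimal.
Add column by column in base 16, right to left:
  2+9 = B
  D+2 = F
  2+1 = 3
  D+7 = 4 carry 1
  C+1+1 = E
  2+E = 0 carry 1
  F+4+1 = 4 carry 1
  D+3+1 = 1 carry 1
  1+0+1 = 2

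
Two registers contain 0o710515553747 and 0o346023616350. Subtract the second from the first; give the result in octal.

0o342471735377

Subtract column by column in base 8:
  7-0 → 7
  4-5 → 7 (borrow)
  7-3-1 → 3
  3-6 → 5 (borrow)
  5-1-1 → 3
  5-6 → 7 (borrow)
  5-3-1 → 1
  1-2 → 7 (borrow)
  5-0-1 → 4
  0-6 → 2 (borrow)
  1-4-1 → 4 (borrow)
  7-3-1 → 3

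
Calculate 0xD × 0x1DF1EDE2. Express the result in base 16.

0x18549147A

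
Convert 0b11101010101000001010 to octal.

0o3525012

Group the bits in threes: 011 101 010 101 000 001 010 → 3525012.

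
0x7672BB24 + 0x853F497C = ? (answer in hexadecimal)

Add column by column in base 16, right to left:
  4+C = 0 carry 1
  2+7+1 = A
  B+9 = 4 carry 1
  B+4+1 = 0 carry 1
  2+F+1 = 2 carry 1
  7+3+1 = B
  6+5 = B
  7+8 = F

0xFBB204A0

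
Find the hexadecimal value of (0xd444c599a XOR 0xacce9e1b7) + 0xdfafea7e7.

0x1583a46014

First 0xd444c599a XOR 0xacce9e1b7 = 0x788a5b82d.
Add column by column in base 16, right to left:
  d+7 = 4 carry 1
  2+e+1 = 1 carry 1
  8+7+1 = 0 carry 1
  b+a+1 = 6 carry 1
  5+e+1 = 4 carry 1
  a+f+1 = a carry 1
  8+a+1 = 3 carry 1
  8+f+1 = 8 carry 1
  7+d+1 = 5 carry 1
  final carry 1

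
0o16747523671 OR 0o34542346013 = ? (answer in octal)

OR each oct digit independently (no carries):
  1|3=3, 6|4=6, 7|5=7, 4|4=4, 7|2=7, 5|3=7, 2|4=6, 3|6=7, 6|0=6, 7|1=7, 1|3=3

0o36747767673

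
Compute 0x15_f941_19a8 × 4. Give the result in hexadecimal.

Multiply each base-16 digit by 4, carrying:
  8×4 = 32 → write 0 carry 2
  a×4+2 = 42 → write a carry 2
  9×4+2 = 38 → write 6 carry 2
  1×4+2 = 6 → write 6
  1×4 = 4 → write 4
  4×4 = 16 → write 0 carry 1
  9×4+1 = 37 → write 5 carry 2
  f×4+2 = 62 → write e carry 3
  5×4+3 = 23 → write 7 carry 1
  1×4+1 = 5 → write 5

0x57e50466a0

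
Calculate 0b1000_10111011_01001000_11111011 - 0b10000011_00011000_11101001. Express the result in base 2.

Subtract column by column in base 2:
  1-1 → 0
  1-0 → 1
  0-0 → 0
  1-1 → 0
  1-0 → 1
  1-1 → 0
  1-1 → 0
  1-1 → 0
  0-0 → 0
  0-0 → 0
  0-0 → 0
  1-1 → 0
  0-1 → 1 (borrow)
  0-0-1 → 1 (borrow)
  1-0-1 → 0
  0-0 → 0
  1-1 → 0
  1-1 → 0
  0-0 → 0
  1-0 → 1
  1-0 → 1
  1-0 → 1
  0-0 → 0
  1-1 → 0
  0-0 → 0
  0-0 → 0
  0-0 → 0
  1-0 → 1

0b1000001110000011000000010010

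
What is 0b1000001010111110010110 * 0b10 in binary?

Multiply each base-2 digit by 2, carrying:
  0×2 = 0 → write 0
  1×2 = 2 → write 0 carry 1
  1×2+1 = 3 → write 1 carry 1
  0×2+1 = 1 → write 1
  1×2 = 2 → write 0 carry 1
  0×2+1 = 1 → write 1
  0×2 = 0 → write 0
  1×2 = 2 → write 0 carry 1
  1×2+1 = 3 → write 1 carry 1
  1×2+1 = 3 → write 1 carry 1
  1×2+1 = 3 → write 1 carry 1
  1×2+1 = 3 → write 1 carry 1
  0×2+1 = 1 → write 1
  1×2 = 2 → write 0 carry 1
  0×2+1 = 1 → write 1
  1×2 = 2 → write 0 carry 1
  0×2+1 = 1 → write 1
  0×2 = 0 → write 0
  0×2 = 0 → write 0
  0×2 = 0 → write 0
  0×2 = 0 → write 0
  1×2 = 2 → write 0 carry 1
  remaining carry: 1

0b10000010101111100101100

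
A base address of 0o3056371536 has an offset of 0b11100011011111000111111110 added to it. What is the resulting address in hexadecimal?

0o3056371536 = 0x18B9F35E in hexadecimal.
0b11100011011111000111111110 = 0x38DF1FE in hexadecimal.
Add column by column in base 16, right to left:
  E+E = C carry 1
  5+F+1 = 5 carry 1
  3+1+1 = 5
  F+F = E carry 1
  9+D+1 = 7 carry 1
  B+8+1 = 4 carry 1
  8+3+1 = C
  1+0 = 1

0x1C47E55C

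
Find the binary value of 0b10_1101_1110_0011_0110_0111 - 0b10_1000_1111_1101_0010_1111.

0b1001110011000111000

Subtract column by column in base 2:
  1-1 → 0
  1-1 → 0
  1-1 → 0
  0-1 → 1 (borrow)
  0-0-1 → 1 (borrow)
  1-1-1 → 1 (borrow)
  1-0-1 → 0
  0-0 → 0
  1-1 → 0
  1-0 → 1
  0-1 → 1 (borrow)
  0-1-1 → 0 (borrow)
  0-1-1 → 0 (borrow)
  1-1-1 → 1 (borrow)
  1-1-1 → 1 (borrow)
  1-1-1 → 1 (borrow)
  1-0-1 → 0
  0-0 → 0
  1-0 → 1
  1-1 → 0
  0-0 → 0
  1-1 → 0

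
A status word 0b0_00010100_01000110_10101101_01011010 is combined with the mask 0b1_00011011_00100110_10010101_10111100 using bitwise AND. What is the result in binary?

0b000010000000001101000010100011000

AND bit by bit (1 only where both bits are 1):
  000010100010001101010110101011010
& 100011011001001101001010110111100
= 000010000000001101000010100011000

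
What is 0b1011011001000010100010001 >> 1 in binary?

Right shift by 1: drop the 1 least-significant bit.

0b101101100100001010001000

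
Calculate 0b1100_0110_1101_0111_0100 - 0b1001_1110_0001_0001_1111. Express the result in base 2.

0b101000110001010101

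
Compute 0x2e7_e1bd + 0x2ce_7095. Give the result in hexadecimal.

Add column by column in base 16, right to left:
  d+5 = 2 carry 1
  b+9+1 = 5 carry 1
  1+0+1 = 2
  e+7 = 5 carry 1
  7+e+1 = 6 carry 1
  e+c+1 = b carry 1
  2+2+1 = 5

0x5b65252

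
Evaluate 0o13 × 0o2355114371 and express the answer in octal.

Multiply each base-8 digit by 11, carrying:
  1×11 = 11 → write 3 carry 1
  7×11+1 = 78 → write 6 carry 9
  3×11+9 = 42 → write 2 carry 5
  4×11+5 = 49 → write 1 carry 6
  1×11+6 = 17 → write 1 carry 2
  1×11+2 = 13 → write 5 carry 1
  5×11+1 = 56 → write 0 carry 7
  5×11+7 = 62 → write 6 carry 7
  3×11+7 = 40 → write 0 carry 5
  2×11+5 = 27 → write 3 carry 3
  remaining carry: 3

0o33060511263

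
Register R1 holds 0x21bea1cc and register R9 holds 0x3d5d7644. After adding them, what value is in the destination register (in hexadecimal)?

0x5f1c1810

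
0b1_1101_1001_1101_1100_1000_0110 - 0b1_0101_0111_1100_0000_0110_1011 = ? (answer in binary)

Subtract column by column in base 2:
  0-1 → 1 (borrow)
  1-1-1 → 1 (borrow)
  1-0-1 → 0
  0-1 → 1 (borrow)
  0-0-1 → 1 (borrow)
  0-1-1 → 0 (borrow)
  0-1-1 → 0 (borrow)
  1-0-1 → 0
  0-0 → 0
  0-0 → 0
  1-0 → 1
  1-0 → 1
  1-0 → 1
  0-0 → 0
  1-1 → 0
  1-1 → 0
  1-1 → 0
  0-1 → 1 (borrow)
  0-1-1 → 0 (borrow)
  1-0-1 → 0
  1-1 → 0
  0-0 → 0
  1-1 → 0
  1-0 → 1
  1-1 → 0

0b100000100001110000011011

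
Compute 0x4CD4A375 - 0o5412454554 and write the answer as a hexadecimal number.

0x20AA4A09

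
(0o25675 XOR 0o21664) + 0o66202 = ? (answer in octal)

First 0o25675 XOR 0o21664 = 0o04011.
Add column by column in base 8, right to left:
  1+2 = 3
  1+0 = 1
  0+2 = 2
  4+6 = 2 carry 1
  0+6+1 = 7

0o72213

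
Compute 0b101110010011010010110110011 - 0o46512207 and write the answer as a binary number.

0o46512207 = 0b100110101001010010000111 in binary.
Subtract column by column in base 2:
  1-1 → 0
  1-1 → 0
  0-1 → 1 (borrow)
  0-0-1 → 1 (borrow)
  1-0-1 → 0
  1-0 → 1
  0-0 → 0
  1-1 → 0
  1-0 → 1
  0-0 → 0
  1-1 → 0
  0-0 → 0
  0-1 → 1 (borrow)
  1-0-1 → 0
  0-0 → 0
  1-1 → 0
  1-0 → 1
  0-1 → 1 (borrow)
  0-0-1 → 1 (borrow)
  1-1-1 → 1 (borrow)
  0-1-1 → 0 (borrow)
  0-0-1 → 1 (borrow)
  1-0-1 → 0
  1-1 → 0
  1-0 → 1
  0-0 → 0
  1-0 → 1

0b101001011110001000100101100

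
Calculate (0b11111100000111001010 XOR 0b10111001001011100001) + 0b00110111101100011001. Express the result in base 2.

0b1111100111001000100

First 0b11111100000111001010 XOR 0b10111001001011100001 = 0b01000101001100101011.
Add column by column in base 2, right to left:
  1+1 = 0 carry 1
  1+0+1 = 0 carry 1
  0+0+1 = 1
  1+1 = 0 carry 1
  0+1+1 = 0 carry 1
  1+0+1 = 0 carry 1
  0+0+1 = 1
  0+0 = 0
  1+1 = 0 carry 1
  1+1+1 = 1 carry 1
  0+0+1 = 1
  0+1 = 1
  1+1 = 0 carry 1
  0+1+1 = 0 carry 1
  1+1+1 = 1 carry 1
  0+0+1 = 1
  0+1 = 1
  0+1 = 1
  1+0 = 1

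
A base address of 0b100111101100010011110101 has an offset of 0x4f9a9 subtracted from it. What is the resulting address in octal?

0o46345514

0b100111101100010011110101 = 0o47542365 in octal.
0x4f9a9 = 0o1174651 in octal.
Subtract column by column in base 8:
  5-1 → 4
  6-5 → 1
  3-6 → 5 (borrow)
  2-4-1 → 5 (borrow)
  4-7-1 → 4 (borrow)
  5-1-1 → 3
  7-1 → 6
  4-0 → 4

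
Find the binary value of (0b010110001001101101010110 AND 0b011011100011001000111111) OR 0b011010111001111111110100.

0b010110001001101101010110 AND 0b011011100011001000111111 = 0b010010000001001000010110.
Then OR with 0b011010111001111111110100.

0b11010111001111111110110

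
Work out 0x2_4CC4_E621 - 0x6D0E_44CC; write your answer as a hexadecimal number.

Subtract column by column in base 16:
  1-C → 5 (borrow)
  2-C-1 → 5 (borrow)
  6-4-1 → 1
  E-4 → A
  4-E → 6 (borrow)
  C-0-1 → B
  C-D → F (borrow)
  4-6-1 → D (borrow)
  2-0-1 → 1

0x1DFB6A155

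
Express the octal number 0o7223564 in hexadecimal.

0x1d2774

Each octal digit is 3 bits: 7=111 2=010 2=010 3=011 5=101 6=110 4=100.
Group the bits into nibbles: 0001 1101 0010 0111 0111 0100 → 1d2774.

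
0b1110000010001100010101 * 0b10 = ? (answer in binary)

0b11100000100011000101010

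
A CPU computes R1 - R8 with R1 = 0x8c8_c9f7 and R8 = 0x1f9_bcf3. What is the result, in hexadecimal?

0x6cf0d04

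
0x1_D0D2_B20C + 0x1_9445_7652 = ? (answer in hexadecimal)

0x36518285E

Add column by column in base 16, right to left:
  C+2 = E
  0+5 = 5
  2+6 = 8
  B+7 = 2 carry 1
  2+5+1 = 8
  D+4 = 1 carry 1
  0+4+1 = 5
  D+9 = 6 carry 1
  1+1+1 = 3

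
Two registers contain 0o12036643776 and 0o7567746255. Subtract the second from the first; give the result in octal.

Subtract column by column in base 8:
  6-5 → 1
  7-5 → 2
  7-2 → 5
  3-6 → 5 (borrow)
  4-4-1 → 7 (borrow)
  6-7-1 → 6 (borrow)
  6-7-1 → 6 (borrow)
  3-6-1 → 4 (borrow)
  0-5-1 → 2 (borrow)
  2-7-1 → 2 (borrow)
  1-0-1 → 0

0o2246675521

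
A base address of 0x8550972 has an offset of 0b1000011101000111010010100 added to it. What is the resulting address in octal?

0o1130714006

0x8550972 = 0o1025204562 in octal.
0b1000011101000111010010100 = 0o103507224 in octal.
Add column by column in base 8, right to left:
  2+4 = 6
  6+2 = 0 carry 1
  5+2+1 = 0 carry 1
  4+7+1 = 4 carry 1
  0+0+1 = 1
  2+5 = 7
  5+3 = 0 carry 1
  2+0+1 = 3
  0+1 = 1
  1+0 = 1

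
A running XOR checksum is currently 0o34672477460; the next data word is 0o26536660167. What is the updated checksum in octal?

0o12344217507

XOR each oct digit independently (no carries):
  3^2=1, 4^6=2, 6^5=3, 7^3=4, 2^6=4, 4^6=2, 7^6=1, 7^0=7, 4^1=5, 6^6=0, 0^7=7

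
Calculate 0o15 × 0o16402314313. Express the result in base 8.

0o274437141117

Multiply each base-8 digit by 13, carrying:
  3×13 = 39 → write 7 carry 4
  1×13+4 = 17 → write 1 carry 2
  3×13+2 = 41 → write 1 carry 5
  4×13+5 = 57 → write 1 carry 7
  1×13+7 = 20 → write 4 carry 2
  3×13+2 = 41 → write 1 carry 5
  2×13+5 = 31 → write 7 carry 3
  0×13+3 = 3 → write 3
  4×13 = 52 → write 4 carry 6
  6×13+6 = 84 → write 4 carry 10
  1×13+10 = 23 → write 7 carry 2
  remaining carry: 2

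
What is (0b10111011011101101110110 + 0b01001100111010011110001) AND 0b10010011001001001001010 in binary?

Add column by column in base 2, right to left:
  0+1 = 1
  1+0 = 1
  1+0 = 1
  0+0 = 0
  1+1 = 0 carry 1
  1+1+1 = 1 carry 1
  1+1+1 = 1 carry 1
  0+1+1 = 0 carry 1
  1+0+1 = 0 carry 1
  1+0+1 = 0 carry 1
  0+1+1 = 0 carry 1
  1+0+1 = 0 carry 1
  1+1+1 = 1 carry 1
  1+1+1 = 1 carry 1
  0+1+1 = 0 carry 1
  1+0+1 = 0 carry 1
  1+0+1 = 0 carry 1
  0+1+1 = 0 carry 1
  1+1+1 = 1 carry 1
  1+0+1 = 0 carry 1
  1+0+1 = 0 carry 1
  0+1+1 = 0 carry 1
  1+0+1 = 0 carry 1
  final carry 1
Sum = 0b100001000011000001100111; now AND with 0b10010011001001001001010:
  100001000011000001100111
& 010010011001001001001010
= 000000000001000001000010

0b1000001000010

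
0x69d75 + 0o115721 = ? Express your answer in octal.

0o1634506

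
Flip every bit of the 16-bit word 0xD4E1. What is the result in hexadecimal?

0x2B1E

Each hex digit d becomes F−d:
  D→2, 4→B, E→1, 1→E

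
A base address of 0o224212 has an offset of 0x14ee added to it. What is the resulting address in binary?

0o224212 = 0b10010100010001010 in binary.
0x14ee = 0b1010011101110 in binary.
Add column by column in base 2, right to left:
  0+0 = 0
  1+1 = 0 carry 1
  0+1+1 = 0 carry 1
  1+1+1 = 1 carry 1
  0+0+1 = 1
  0+1 = 1
  0+1 = 1
  1+1 = 0 carry 1
  0+0+1 = 1
  0+0 = 0
  0+1 = 1
  1+0 = 1
  0+1 = 1
  1+0 = 1
  0+0 = 0
  0+0 = 0
  1+0 = 1

0b10011110101111000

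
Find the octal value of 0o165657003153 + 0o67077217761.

0o254756223134

Add column by column in base 8, right to left:
  3+1 = 4
  5+6 = 3 carry 1
  1+7+1 = 1 carry 1
  3+7+1 = 3 carry 1
  0+1+1 = 2
  0+2 = 2
  7+7 = 6 carry 1
  5+7+1 = 5 carry 1
  6+0+1 = 7
  5+7 = 4 carry 1
  6+6+1 = 5 carry 1
  1+0+1 = 2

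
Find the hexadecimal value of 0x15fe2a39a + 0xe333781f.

Add column by column in base 16, right to left:
  a+f = 9 carry 1
  9+1+1 = b
  3+8 = b
  a+7 = 1 carry 1
  2+3+1 = 6
  e+3 = 1 carry 1
  f+3+1 = 3 carry 1
  5+e+1 = 4 carry 1
  1+0+1 = 2

0x243161bb9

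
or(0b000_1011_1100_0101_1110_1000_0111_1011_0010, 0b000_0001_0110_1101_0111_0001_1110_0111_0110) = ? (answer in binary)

0b00010111110110111111001111111110110

OR bit by bit (1 where either bit is 1):
  00010111100010111101000011110110010
| 00000010110110101110001111001110110
= 00010111110110111111001111111110110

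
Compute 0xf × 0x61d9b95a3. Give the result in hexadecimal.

Multiply each base-16 digit by 15, carrying:
  3×15 = 45 → write d carry 2
  a×15+2 = 152 → write 8 carry 9
  5×15+9 = 84 → write 4 carry 5
  9×15+5 = 140 → write c carry 8
  b×15+8 = 173 → write d carry 10
  9×15+10 = 145 → write 1 carry 9
  d×15+9 = 204 → write c carry 12
  1×15+12 = 27 → write b carry 1
  6×15+1 = 91 → write b carry 5
  remaining carry: 5

0x5bbc1dc48d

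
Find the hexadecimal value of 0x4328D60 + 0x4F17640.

0x92403A0

Add column by column in base 16, right to left:
  0+0 = 0
  6+4 = A
  D+6 = 3 carry 1
  8+7+1 = 0 carry 1
  2+1+1 = 4
  3+F = 2 carry 1
  4+4+1 = 9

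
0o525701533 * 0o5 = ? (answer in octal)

0o3255310307

Multiply each base-8 digit by 5, carrying:
  3×5 = 15 → write 7 carry 1
  3×5+1 = 16 → write 0 carry 2
  5×5+2 = 27 → write 3 carry 3
  1×5+3 = 8 → write 0 carry 1
  0×5+1 = 1 → write 1
  7×5 = 35 → write 3 carry 4
  5×5+4 = 29 → write 5 carry 3
  2×5+3 = 13 → write 5 carry 1
  5×5+1 = 26 → write 2 carry 3
  remaining carry: 3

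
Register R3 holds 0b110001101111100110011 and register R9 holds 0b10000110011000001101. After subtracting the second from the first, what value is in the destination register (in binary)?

0b100000111100100100110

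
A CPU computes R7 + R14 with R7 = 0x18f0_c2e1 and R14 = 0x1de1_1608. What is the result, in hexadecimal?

Add column by column in base 16, right to left:
  1+8 = 9
  e+0 = e
  2+6 = 8
  c+1 = d
  0+1 = 1
  f+e = d carry 1
  8+d+1 = 6 carry 1
  1+1+1 = 3

0x36d1d8e9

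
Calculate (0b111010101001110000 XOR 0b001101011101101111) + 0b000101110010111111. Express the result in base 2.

0b111101100111011110

First 0b111010101001110000 XOR 0b001101011101101111 = 0b110111110100011111.
Add column by column in base 2, right to left:
  1+1 = 0 carry 1
  1+1+1 = 1 carry 1
  1+1+1 = 1 carry 1
  1+1+1 = 1 carry 1
  1+1+1 = 1 carry 1
  0+1+1 = 0 carry 1
  0+0+1 = 1
  0+1 = 1
  1+0 = 1
  0+0 = 0
  1+1 = 0 carry 1
  1+1+1 = 1 carry 1
  1+1+1 = 1 carry 1
  1+0+1 = 0 carry 1
  1+1+1 = 1 carry 1
  0+0+1 = 1
  1+0 = 1
  1+0 = 1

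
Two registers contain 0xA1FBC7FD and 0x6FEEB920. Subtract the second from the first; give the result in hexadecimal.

0x320D0EDD

Subtract column by column in base 16:
  D-0 → D
  F-2 → D
  7-9 → E (borrow)
  C-B-1 → 0
  B-E → D (borrow)
  F-E-1 → 0
  1-F → 2 (borrow)
  A-6-1 → 3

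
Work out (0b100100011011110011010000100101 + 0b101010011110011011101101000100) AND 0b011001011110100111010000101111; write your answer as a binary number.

0b1000011010000110010000101001

Add column by column in base 2, right to left:
  1+0 = 1
  0+0 = 0
  1+1 = 0 carry 1
  0+0+1 = 1
  0+0 = 0
  1+0 = 1
  0+1 = 1
  0+0 = 0
  0+1 = 1
  0+1 = 1
  1+0 = 1
  0+1 = 1
  1+1 = 0 carry 1
  1+1+1 = 1 carry 1
  0+0+1 = 1
  0+1 = 1
  1+1 = 0 carry 1
  1+0+1 = 0 carry 1
  1+0+1 = 0 carry 1
  1+1+1 = 1 carry 1
  0+1+1 = 0 carry 1
  1+1+1 = 1 carry 1
  1+1+1 = 1 carry 1
  0+0+1 = 1
  0+0 = 0
  0+1 = 1
  1+0 = 1
  0+1 = 1
  0+0 = 0
  1+1 = 0 carry 1
  final carry 1
Sum = 0b1001110111010001110111101101001; now AND with 0b011001011110100111010000101111:
  1001110111010001110111101101001
& 0011001011110100111010000101111
= 0001000011010000110010000101001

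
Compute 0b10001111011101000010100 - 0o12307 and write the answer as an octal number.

0o21722515

0b10001111011101000010100 = 0o21735024 in octal.
Subtract column by column in base 8:
  4-7 → 5 (borrow)
  2-0-1 → 1
  0-3 → 5 (borrow)
  5-2-1 → 2
  3-1 → 2
  7-0 → 7
  1-0 → 1
  2-0 → 2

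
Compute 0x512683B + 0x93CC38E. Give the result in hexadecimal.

Add column by column in base 16, right to left:
  B+E = 9 carry 1
  3+8+1 = C
  8+3 = B
  6+C = 2 carry 1
  2+C+1 = F
  1+3 = 4
  5+9 = E

0xE4F2BC9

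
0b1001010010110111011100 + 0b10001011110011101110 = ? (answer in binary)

0b1011011110101011001010

Add column by column in base 2, right to left:
  0+0 = 0
  0+1 = 1
  1+1 = 0 carry 1
  1+1+1 = 1 carry 1
  1+0+1 = 0 carry 1
  0+1+1 = 0 carry 1
  1+1+1 = 1 carry 1
  1+1+1 = 1 carry 1
  1+0+1 = 0 carry 1
  0+0+1 = 1
  1+1 = 0 carry 1
  1+1+1 = 1 carry 1
  0+1+1 = 0 carry 1
  1+1+1 = 1 carry 1
  0+0+1 = 1
  0+1 = 1
  1+0 = 1
  0+0 = 0
  1+0 = 1
  0+1 = 1
  0+0 = 0
  1+0 = 1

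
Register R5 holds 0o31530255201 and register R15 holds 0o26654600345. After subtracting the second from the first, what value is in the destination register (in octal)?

0o2653454634

Subtract column by column in base 8:
  1-5 → 4 (borrow)
  0-4-1 → 3 (borrow)
  2-3-1 → 6 (borrow)
  5-0-1 → 4
  5-0 → 5
  2-6 → 4 (borrow)
  0-4-1 → 3 (borrow)
  3-5-1 → 5 (borrow)
  5-6-1 → 6 (borrow)
  1-6-1 → 2 (borrow)
  3-2-1 → 0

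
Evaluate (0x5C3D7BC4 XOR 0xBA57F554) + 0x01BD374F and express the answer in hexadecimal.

First 0x5C3D7BC4 XOR 0xBA57F554 = 0xE66A8E90.
Add column by column in base 16, right to left:
  0+F = F
  9+4 = D
  E+7 = 5 carry 1
  8+3+1 = C
  A+D = 7 carry 1
  6+B+1 = 2 carry 1
  6+1+1 = 8
  E+0 = E

0xE827C5DF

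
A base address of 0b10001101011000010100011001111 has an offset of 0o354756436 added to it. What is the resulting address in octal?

0o2530002755

0b10001101011000010100011001111 = 0o2153024317 in octal.
Add column by column in base 8, right to left:
  7+6 = 5 carry 1
  1+3+1 = 5
  3+4 = 7
  4+6 = 2 carry 1
  2+5+1 = 0 carry 1
  0+7+1 = 0 carry 1
  3+4+1 = 0 carry 1
  5+5+1 = 3 carry 1
  1+3+1 = 5
  2+0 = 2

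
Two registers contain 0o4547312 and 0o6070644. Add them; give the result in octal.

Add column by column in base 8, right to left:
  2+4 = 6
  1+4 = 5
  3+6 = 1 carry 1
  7+0+1 = 0 carry 1
  4+7+1 = 4 carry 1
  5+0+1 = 6
  4+6 = 2 carry 1
  final carry 1

0o12640156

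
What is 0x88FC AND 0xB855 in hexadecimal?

0x8854

AND each hex digit independently (no carries):
  8&B=8, 8&8=8, F&5=5, C&5=4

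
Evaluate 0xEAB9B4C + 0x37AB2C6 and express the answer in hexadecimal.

0x12264E12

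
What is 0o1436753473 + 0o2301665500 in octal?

0o3740641173

Add column by column in base 8, right to left:
  3+0 = 3
  7+0 = 7
  4+5 = 1 carry 1
  3+5+1 = 1 carry 1
  5+6+1 = 4 carry 1
  7+6+1 = 6 carry 1
  6+1+1 = 0 carry 1
  3+0+1 = 4
  4+3 = 7
  1+2 = 3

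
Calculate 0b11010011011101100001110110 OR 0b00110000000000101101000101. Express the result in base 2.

OR bit by bit (1 where either bit is 1):
  11010011011101100001110110
| 00110000000000101101000101
= 11110011011101101101110111

0b11110011011101101101110111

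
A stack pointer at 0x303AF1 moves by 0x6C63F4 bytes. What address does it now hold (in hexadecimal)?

Add column by column in base 16, right to left:
  1+4 = 5
  F+F = E carry 1
  A+3+1 = E
  3+6 = 9
  0+C = C
  3+6 = 9

0x9C9EE5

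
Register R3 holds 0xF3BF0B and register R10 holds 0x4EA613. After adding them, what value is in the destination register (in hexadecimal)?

Add column by column in base 16, right to left:
  B+3 = E
  0+1 = 1
  F+6 = 5 carry 1
  B+A+1 = 6 carry 1
  3+E+1 = 2 carry 1
  F+4+1 = 4 carry 1
  final carry 1

0x142651E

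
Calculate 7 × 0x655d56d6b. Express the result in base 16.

Multiply each base-16 digit by 7, carrying:
  b×7 = 77 → write d carry 4
  6×7+4 = 46 → write e carry 2
  d×7+2 = 93 → write d carry 5
  6×7+5 = 47 → write f carry 2
  5×7+2 = 37 → write 5 carry 2
  d×7+2 = 93 → write d carry 5
  5×7+5 = 40 → write 8 carry 2
  5×7+2 = 37 → write 5 carry 2
  6×7+2 = 44 → write c carry 2
  remaining carry: 2

0x2c58d5fded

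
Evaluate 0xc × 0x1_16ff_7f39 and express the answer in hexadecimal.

0xd13f9f6ac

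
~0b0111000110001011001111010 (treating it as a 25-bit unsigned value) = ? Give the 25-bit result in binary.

Invert each bit: 0111000110001011001111010 → 1000111001110100110000101.

0b1000111001110100110000101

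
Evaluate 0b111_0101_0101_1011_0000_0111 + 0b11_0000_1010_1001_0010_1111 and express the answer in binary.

0b101001100000010000110110

Add column by column in base 2, right to left:
  1+1 = 0 carry 1
  1+1+1 = 1 carry 1
  1+1+1 = 1 carry 1
  0+1+1 = 0 carry 1
  0+0+1 = 1
  0+1 = 1
  0+0 = 0
  0+0 = 0
  1+1 = 0 carry 1
  1+0+1 = 0 carry 1
  0+0+1 = 1
  1+1 = 0 carry 1
  1+0+1 = 0 carry 1
  0+1+1 = 0 carry 1
  1+0+1 = 0 carry 1
  0+1+1 = 0 carry 1
  1+0+1 = 0 carry 1
  0+0+1 = 1
  1+0 = 1
  0+0 = 0
  1+1 = 0 carry 1
  1+1+1 = 1 carry 1
  1+0+1 = 0 carry 1
  final carry 1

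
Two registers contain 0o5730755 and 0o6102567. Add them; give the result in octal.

0o14033544

Add column by column in base 8, right to left:
  5+7 = 4 carry 1
  5+6+1 = 4 carry 1
  7+5+1 = 5 carry 1
  0+2+1 = 3
  3+0 = 3
  7+1 = 0 carry 1
  5+6+1 = 4 carry 1
  final carry 1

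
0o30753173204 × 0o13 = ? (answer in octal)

0o422433513654

Multiply each base-8 digit by 11, carrying:
  4×11 = 44 → write 4 carry 5
  0×11+5 = 5 → write 5
  2×11 = 22 → write 6 carry 2
  3×11+2 = 35 → write 3 carry 4
  7×11+4 = 81 → write 1 carry 10
  1×11+10 = 21 → write 5 carry 2
  3×11+2 = 35 → write 3 carry 4
  5×11+4 = 59 → write 3 carry 7
  7×11+7 = 84 → write 4 carry 10
  0×11+10 = 10 → write 2 carry 1
  3×11+1 = 34 → write 2 carry 4
  remaining carry: 4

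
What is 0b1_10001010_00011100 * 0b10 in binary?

0b110001010000111000

Multiply each base-2 digit by 2, carrying:
  0×2 = 0 → write 0
  0×2 = 0 → write 0
  1×2 = 2 → write 0 carry 1
  1×2+1 = 3 → write 1 carry 1
  1×2+1 = 3 → write 1 carry 1
  0×2+1 = 1 → write 1
  0×2 = 0 → write 0
  0×2 = 0 → write 0
  0×2 = 0 → write 0
  1×2 = 2 → write 0 carry 1
  0×2+1 = 1 → write 1
  1×2 = 2 → write 0 carry 1
  0×2+1 = 1 → write 1
  0×2 = 0 → write 0
  0×2 = 0 → write 0
  1×2 = 2 → write 0 carry 1
  1×2+1 = 3 → write 1 carry 1
  remaining carry: 1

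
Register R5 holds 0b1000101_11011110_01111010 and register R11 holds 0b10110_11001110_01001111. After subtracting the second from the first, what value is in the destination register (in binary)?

0b1011110001000000101011

Subtract column by column in base 2:
  0-1 → 1 (borrow)
  1-1-1 → 1 (borrow)
  0-1-1 → 0 (borrow)
  1-1-1 → 1 (borrow)
  1-0-1 → 0
  1-0 → 1
  1-1 → 0
  0-0 → 0
  0-0 → 0
  1-1 → 0
  1-1 → 0
  1-1 → 0
  1-0 → 1
  0-0 → 0
  1-1 → 0
  1-1 → 0
  1-0 → 1
  0-1 → 1 (borrow)
  1-1-1 → 1 (borrow)
  0-0-1 → 1 (borrow)
  0-1-1 → 0 (borrow)
  0-0-1 → 1 (borrow)
  1-0-1 → 0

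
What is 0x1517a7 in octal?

0o5213647

Expand each hex digit to 4 bits: 1=0001 5=0101 1=0001 7=0111 a=1010 7=0111.
Group the bits in threes: 101 010 001 011 110 100 111 → 5213647.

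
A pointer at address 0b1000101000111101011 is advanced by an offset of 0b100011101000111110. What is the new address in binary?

0b1101000110000101001

Add column by column in base 2, right to left:
  1+0 = 1
  1+1 = 0 carry 1
  0+1+1 = 0 carry 1
  1+1+1 = 1 carry 1
  0+1+1 = 0 carry 1
  1+1+1 = 1 carry 1
  1+0+1 = 0 carry 1
  1+0+1 = 0 carry 1
  1+0+1 = 0 carry 1
  0+1+1 = 0 carry 1
  0+0+1 = 1
  0+1 = 1
  1+1 = 0 carry 1
  0+1+1 = 0 carry 1
  1+0+1 = 0 carry 1
  0+0+1 = 1
  0+0 = 0
  0+1 = 1
  1+0 = 1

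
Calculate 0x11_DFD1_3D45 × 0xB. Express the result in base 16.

Multiply each base-16 digit by 11, carrying:
  5×11 = 55 → write 7 carry 3
  4×11+3 = 47 → write F carry 2
  D×11+2 = 145 → write 1 carry 9
  3×11+9 = 42 → write A carry 2
  1×11+2 = 13 → write D
  D×11 = 143 → write F carry 8
  F×11+8 = 173 → write D carry 10
  D×11+10 = 153 → write 9 carry 9
  1×11+9 = 20 → write 4 carry 1
  1×11+1 = 12 → write C

0xC49DFDA1F7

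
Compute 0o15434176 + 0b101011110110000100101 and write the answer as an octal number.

0o23022243

0b101011110110000100101 = 0o5366045 in octal.
Add column by column in base 8, right to left:
  6+5 = 3 carry 1
  7+4+1 = 4 carry 1
  1+0+1 = 2
  4+6 = 2 carry 1
  3+6+1 = 2 carry 1
  4+3+1 = 0 carry 1
  5+5+1 = 3 carry 1
  1+0+1 = 2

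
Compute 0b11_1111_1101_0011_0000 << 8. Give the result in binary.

0b11111111010011000000000000

Left shift by 8: append 8 zero bits.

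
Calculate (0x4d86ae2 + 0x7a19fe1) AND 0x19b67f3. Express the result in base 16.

0x1a02c3

Add column by column in base 16, right to left:
  2+1 = 3
  e+e = c carry 1
  a+f+1 = a carry 1
  6+9+1 = 0 carry 1
  8+1+1 = a
  d+a = 7 carry 1
  4+7+1 = c
Sum = 0xc7a0ac3; now AND with 0x19b67f3:
  c&1=0, 7&9=1, a&b=a, 0&6=0, a&7=2, c&f=c, 3&3=3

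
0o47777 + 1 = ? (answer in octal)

0o50000

The trailing 4 digits are 7 (max in base 8), so adding 1 cascades: they roll to 0 and the next digit up increments.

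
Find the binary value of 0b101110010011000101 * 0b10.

Multiply each base-2 digit by 2, carrying:
  1×2 = 2 → write 0 carry 1
  0×2+1 = 1 → write 1
  1×2 = 2 → write 0 carry 1
  0×2+1 = 1 → write 1
  0×2 = 0 → write 0
  0×2 = 0 → write 0
  1×2 = 2 → write 0 carry 1
  1×2+1 = 3 → write 1 carry 1
  0×2+1 = 1 → write 1
  0×2 = 0 → write 0
  1×2 = 2 → write 0 carry 1
  0×2+1 = 1 → write 1
  0×2 = 0 → write 0
  1×2 = 2 → write 0 carry 1
  1×2+1 = 3 → write 1 carry 1
  1×2+1 = 3 → write 1 carry 1
  0×2+1 = 1 → write 1
  1×2 = 2 → write 0 carry 1
  remaining carry: 1

0b1011100100110001010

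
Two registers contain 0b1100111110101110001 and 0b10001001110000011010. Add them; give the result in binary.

0b11110001100110001011

Add column by column in base 2, right to left:
  1+0 = 1
  0+1 = 1
  0+0 = 0
  0+1 = 1
  1+1 = 0 carry 1
  1+0+1 = 0 carry 1
  1+0+1 = 0 carry 1
  0+0+1 = 1
  1+0 = 1
  0+0 = 0
  1+1 = 0 carry 1
  1+1+1 = 1 carry 1
  1+1+1 = 1 carry 1
  1+0+1 = 0 carry 1
  1+0+1 = 0 carry 1
  0+1+1 = 0 carry 1
  0+0+1 = 1
  1+0 = 1
  1+0 = 1
  0+1 = 1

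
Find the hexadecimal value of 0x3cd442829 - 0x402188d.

0x3c9420f9c

Subtract column by column in base 16:
  9-d → c (borrow)
  2-8-1 → 9 (borrow)
  8-8-1 → f (borrow)
  2-1-1 → 0
  4-2 → 2
  4-0 → 4
  d-4 → 9
  c-0 → c
  3-0 → 3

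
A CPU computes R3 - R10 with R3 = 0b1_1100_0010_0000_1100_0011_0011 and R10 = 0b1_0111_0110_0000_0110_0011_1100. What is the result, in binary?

Subtract column by column in base 2:
  1-0 → 1
  1-0 → 1
  0-1 → 1 (borrow)
  0-1-1 → 0 (borrow)
  1-1-1 → 1 (borrow)
  1-1-1 → 1 (borrow)
  0-0-1 → 1 (borrow)
  0-0-1 → 1 (borrow)
  0-0-1 → 1 (borrow)
  0-1-1 → 0 (borrow)
  1-1-1 → 1 (borrow)
  1-0-1 → 0
  0-0 → 0
  0-0 → 0
  0-0 → 0
  0-0 → 0
  0-0 → 0
  1-1 → 0
  0-1 → 1 (borrow)
  0-0-1 → 1 (borrow)
  0-1-1 → 0 (borrow)
  0-1-1 → 0 (borrow)
  1-1-1 → 1 (borrow)
  1-0-1 → 0
  1-1 → 0

0b10011000000010111110111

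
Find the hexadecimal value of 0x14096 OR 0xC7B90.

0xD7B96

OR each hex digit independently (no carries):
  1|C=D, 4|7=7, 0|B=B, 9|9=9, 6|0=6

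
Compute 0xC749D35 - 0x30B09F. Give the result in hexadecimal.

Subtract column by column in base 16:
  5-F → 6 (borrow)
  3-9-1 → 9 (borrow)
  D-0-1 → C
  9-B → E (borrow)
  4-0-1 → 3
  7-3 → 4
  C-0 → C

0xC43EC96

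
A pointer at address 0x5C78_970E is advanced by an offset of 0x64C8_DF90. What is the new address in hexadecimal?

0xC141769E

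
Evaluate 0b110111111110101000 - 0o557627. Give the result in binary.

0b1010000000010001

0o557627 = 0b101101111110010111 in binary.
Subtract column by column in base 2:
  0-1 → 1 (borrow)
  0-1-1 → 0 (borrow)
  0-1-1 → 0 (borrow)
  1-0-1 → 0
  0-1 → 1 (borrow)
  1-0-1 → 0
  0-0 → 0
  1-1 → 0
  1-1 → 0
  1-1 → 0
  1-1 → 0
  1-1 → 0
  1-1 → 0
  1-0 → 1
  1-1 → 0
  0-1 → 1 (borrow)
  1-0-1 → 0
  1-1 → 0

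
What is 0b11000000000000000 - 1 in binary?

The trailing 15 digits are 0, so subtracting 1 borrows through: they become 1 and the next digit up decrements.

0b10111111111111111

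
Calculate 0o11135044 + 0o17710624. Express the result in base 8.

Add column by column in base 8, right to left:
  4+4 = 0 carry 1
  4+2+1 = 7
  0+6 = 6
  5+0 = 5
  3+1 = 4
  1+7 = 0 carry 1
  1+7+1 = 1 carry 1
  1+1+1 = 3

0o31045670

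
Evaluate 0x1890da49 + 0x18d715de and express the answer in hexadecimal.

Add column by column in base 16, right to left:
  9+e = 7 carry 1
  4+d+1 = 2 carry 1
  a+5+1 = 0 carry 1
  d+1+1 = f
  0+7 = 7
  9+d = 6 carry 1
  8+8+1 = 1 carry 1
  1+1+1 = 3

0x3167f027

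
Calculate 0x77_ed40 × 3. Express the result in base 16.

Multiply each base-16 digit by 3, carrying:
  0×3 = 0 → write 0
  4×3 = 12 → write c
  d×3 = 39 → write 7 carry 2
  e×3+2 = 44 → write c carry 2
  7×3+2 = 23 → write 7 carry 1
  7×3+1 = 22 → write 6 carry 1
  remaining carry: 1

0x167c7c0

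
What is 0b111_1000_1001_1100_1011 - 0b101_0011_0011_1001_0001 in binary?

0b100101011000111010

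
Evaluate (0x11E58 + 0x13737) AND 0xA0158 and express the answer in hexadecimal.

0x20108

Add column by column in base 16, right to left:
  8+7 = F
  5+3 = 8
  E+7 = 5 carry 1
  1+3+1 = 5
  1+1 = 2
Sum = 0x2558F; now AND with 0xA0158:
  2&A=2, 5&0=0, 5&1=1, 8&5=0, F&8=8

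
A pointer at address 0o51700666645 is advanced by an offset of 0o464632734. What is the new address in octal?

Add column by column in base 8, right to left:
  5+4 = 1 carry 1
  4+3+1 = 0 carry 1
  6+7+1 = 6 carry 1
  6+2+1 = 1 carry 1
  6+3+1 = 2 carry 1
  6+6+1 = 5 carry 1
  0+4+1 = 5
  0+6 = 6
  7+4 = 3 carry 1
  1+0+1 = 2
  5+0 = 5

0o52365521601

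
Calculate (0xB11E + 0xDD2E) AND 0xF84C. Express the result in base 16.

0x884C

Add column by column in base 16, right to left:
  E+E = C carry 1
  1+2+1 = 4
  1+D = E
  B+D = 8 carry 1
  final carry 1
Sum = 0x18E4C; now AND with 0xF84C:
  1&0=0, 8&F=8, E&8=8, 4&4=4, C&C=C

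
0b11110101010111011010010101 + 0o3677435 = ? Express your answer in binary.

0b11111001001111010110110010

0o3677435 = 0b11110111111100011101 in binary.
Add column by column in base 2, right to left:
  1+1 = 0 carry 1
  0+0+1 = 1
  1+1 = 0 carry 1
  0+1+1 = 0 carry 1
  1+1+1 = 1 carry 1
  0+0+1 = 1
  0+0 = 0
  1+0 = 1
  0+1 = 1
  1+1 = 0 carry 1
  1+1+1 = 1 carry 1
  0+1+1 = 0 carry 1
  1+1+1 = 1 carry 1
  1+1+1 = 1 carry 1
  1+1+1 = 1 carry 1
  0+0+1 = 1
  1+1 = 0 carry 1
  0+1+1 = 0 carry 1
  1+1+1 = 1 carry 1
  0+1+1 = 0 carry 1
  1+0+1 = 0 carry 1
  0+0+1 = 1
  1+0 = 1
  1+0 = 1
  1+0 = 1
  1+0 = 1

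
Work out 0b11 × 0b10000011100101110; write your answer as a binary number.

Multiply each base-2 digit by 3, carrying:
  0×3 = 0 → write 0
  1×3 = 3 → write 1 carry 1
  1×3+1 = 4 → write 0 carry 2
  1×3+2 = 5 → write 1 carry 2
  0×3+2 = 2 → write 0 carry 1
  1×3+1 = 4 → write 0 carry 2
  0×3+2 = 2 → write 0 carry 1
  0×3+1 = 1 → write 1
  1×3 = 3 → write 1 carry 1
  1×3+1 = 4 → write 0 carry 2
  1×3+2 = 5 → write 1 carry 2
  0×3+2 = 2 → write 0 carry 1
  0×3+1 = 1 → write 1
  0×3 = 0 → write 0
  0×3 = 0 → write 0
  0×3 = 0 → write 0
  1×3 = 3 → write 1 carry 1
  remaining carry: 1

0b110001010110001010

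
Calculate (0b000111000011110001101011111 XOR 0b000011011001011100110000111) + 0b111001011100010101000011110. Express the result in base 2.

0b111101110111000010011110110

First 0b000111000011110001101011111 XOR 0b000011011001011100110000111 = 0b000100011010101101011011000.
Add column by column in base 2, right to left:
  0+0 = 0
  0+1 = 1
  0+1 = 1
  1+1 = 0 carry 1
  1+1+1 = 1 carry 1
  0+0+1 = 1
  1+0 = 1
  1+0 = 1
  0+0 = 0
  1+1 = 0 carry 1
  0+0+1 = 1
  1+1 = 0 carry 1
  1+0+1 = 0 carry 1
  0+1+1 = 0 carry 1
  1+0+1 = 0 carry 1
  0+0+1 = 1
  1+0 = 1
  0+1 = 1
  1+1 = 0 carry 1
  1+1+1 = 1 carry 1
  0+0+1 = 1
  0+1 = 1
  0+0 = 0
  1+0 = 1
  0+1 = 1
  0+1 = 1
  0+1 = 1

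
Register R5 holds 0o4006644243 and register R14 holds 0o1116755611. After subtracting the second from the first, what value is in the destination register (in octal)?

0o2667666432

Subtract column by column in base 8:
  3-1 → 2
  4-1 → 3
  2-6 → 4 (borrow)
  4-5-1 → 6 (borrow)
  4-5-1 → 6 (borrow)
  6-7-1 → 6 (borrow)
  6-6-1 → 7 (borrow)
  0-1-1 → 6 (borrow)
  0-1-1 → 6 (borrow)
  4-1-1 → 2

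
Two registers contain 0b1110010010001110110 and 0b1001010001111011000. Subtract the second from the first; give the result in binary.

Subtract column by column in base 2:
  0-0 → 0
  1-0 → 1
  1-0 → 1
  0-1 → 1 (borrow)
  1-1-1 → 1 (borrow)
  1-0-1 → 0
  1-1 → 0
  0-1 → 1 (borrow)
  0-1-1 → 0 (borrow)
  0-1-1 → 0 (borrow)
  1-0-1 → 0
  0-0 → 0
  0-0 → 0
  1-1 → 0
  0-0 → 0
  0-1 → 1 (borrow)
  1-0-1 → 0
  1-0 → 1
  1-1 → 0

0b101000000010011110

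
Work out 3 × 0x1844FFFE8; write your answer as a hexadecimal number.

0x48CEFFFB8

Multiply each base-16 digit by 3, carrying:
  8×3 = 24 → write 8 carry 1
  E×3+1 = 43 → write B carry 2
  F×3+2 = 47 → write F carry 2
  F×3+2 = 47 → write F carry 2
  F×3+2 = 47 → write F carry 2
  4×3+2 = 14 → write E
  4×3 = 12 → write C
  8×3 = 24 → write 8 carry 1
  1×3+1 = 4 → write 4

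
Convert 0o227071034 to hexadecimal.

0x25C721C

Each octal digit is 3 bits: 2=010 2=010 7=111 0=000 7=111 1=001 0=000 3=011 4=100.
Group the bits into nibbles: 0010 0101 1100 0111 0010 0001 1100 → 25C721C.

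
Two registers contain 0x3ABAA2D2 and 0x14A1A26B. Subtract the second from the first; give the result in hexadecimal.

Subtract column by column in base 16:
  2-B → 7 (borrow)
  D-6-1 → 6
  2-2 → 0
  A-A → 0
  A-1 → 9
  B-A → 1
  A-4 → 6
  3-1 → 2

0x26190067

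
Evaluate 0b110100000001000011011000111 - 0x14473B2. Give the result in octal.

0b110100000001000011011000111 = 0o640103307 in octal.
0x14473B2 = 0o121071662 in octal.
Subtract column by column in base 8:
  7-2 → 5
  0-6 → 2 (borrow)
  3-6-1 → 4 (borrow)
  3-1-1 → 1
  0-7 → 1 (borrow)
  1-0-1 → 0
  0-1 → 7 (borrow)
  4-2-1 → 1
  6-1 → 5

0o517011425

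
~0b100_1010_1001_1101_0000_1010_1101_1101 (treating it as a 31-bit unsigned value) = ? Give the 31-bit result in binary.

Invert each bit: 1001010100111010000101011011101 → 0110101011000101111010100100010.

0b0110101011000101111010100100010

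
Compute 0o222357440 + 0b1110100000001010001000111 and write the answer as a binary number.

0b100000110011111001101100111

0o222357440 = 0b10010010011101111100100000 in binary.
Add column by column in base 2, right to left:
  0+1 = 1
  0+1 = 1
  0+1 = 1
  0+0 = 0
  0+0 = 0
  1+0 = 1
  0+1 = 1
  0+0 = 0
  1+0 = 1
  1+0 = 1
  1+1 = 0 carry 1
  1+0+1 = 0 carry 1
  1+1+1 = 1 carry 1
  0+0+1 = 1
  1+0 = 1
  1+0 = 1
  1+0 = 1
  0+0 = 0
  0+0 = 0
  1+0 = 1
  0+1 = 1
  0+0 = 0
  1+1 = 0 carry 1
  0+1+1 = 0 carry 1
  0+1+1 = 0 carry 1
  1+0+1 = 0 carry 1
  final carry 1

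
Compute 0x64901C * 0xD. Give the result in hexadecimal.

0x51B516C

Multiply each base-16 digit by 13, carrying:
  C×13 = 156 → write C carry 9
  1×13+9 = 22 → write 6 carry 1
  0×13+1 = 1 → write 1
  9×13 = 117 → write 5 carry 7
  4×13+7 = 59 → write B carry 3
  6×13+3 = 81 → write 1 carry 5
  remaining carry: 5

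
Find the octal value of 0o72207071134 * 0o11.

0o1014300002474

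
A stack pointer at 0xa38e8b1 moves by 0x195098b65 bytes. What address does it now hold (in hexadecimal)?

Add column by column in base 16, right to left:
  1+5 = 6
  b+6 = 1 carry 1
  8+b+1 = 4 carry 1
  e+8+1 = 7 carry 1
  8+9+1 = 2 carry 1
  3+0+1 = 4
  a+5 = f
  0+9 = 9
  0+1 = 1

0x19f427416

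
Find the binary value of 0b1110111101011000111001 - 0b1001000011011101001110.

Subtract column by column in base 2:
  1-0 → 1
  0-1 → 1 (borrow)
  0-1-1 → 0 (borrow)
  1-1-1 → 1 (borrow)
  1-0-1 → 0
  1-0 → 1
  0-1 → 1 (borrow)
  0-0-1 → 1 (borrow)
  0-1-1 → 0 (borrow)
  1-1-1 → 1 (borrow)
  1-1-1 → 1 (borrow)
  0-0-1 → 1 (borrow)
  1-1-1 → 1 (borrow)
  0-1-1 → 0 (borrow)
  1-0-1 → 0
  1-0 → 1
  1-0 → 1
  1-0 → 1
  0-1 → 1 (borrow)
  1-0-1 → 0
  1-0 → 1
  1-1 → 0

0b101111001111011101011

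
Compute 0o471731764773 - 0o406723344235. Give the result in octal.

0o63006420536

Subtract column by column in base 8:
  3-5 → 6 (borrow)
  7-3-1 → 3
  7-2 → 5
  4-4 → 0
  6-4 → 2
  7-3 → 4
  1-3 → 6 (borrow)
  3-2-1 → 0
  7-7 → 0
  1-6 → 3 (borrow)
  7-0-1 → 6
  4-4 → 0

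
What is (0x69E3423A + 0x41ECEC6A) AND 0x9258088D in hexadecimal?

Add column by column in base 16, right to left:
  A+A = 4 carry 1
  3+6+1 = A
  2+C = E
  4+E = 2 carry 1
  3+C+1 = 0 carry 1
  E+E+1 = D carry 1
  9+1+1 = B
  6+4 = A
Sum = 0xABD02EA4; now AND with 0x9258088D:
  A&9=8, B&2=2, D&5=5, 0&8=0, 2&0=0, E&8=8, A&8=8, 4&D=4

0x82500884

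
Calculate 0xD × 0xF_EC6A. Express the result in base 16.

Multiply each base-16 digit by 13, carrying:
  A×13 = 130 → write 2 carry 8
  6×13+8 = 86 → write 6 carry 5
  C×13+5 = 161 → write 1 carry 10
  E×13+10 = 192 → write 0 carry 12
  F×13+12 = 207 → write F carry 12
  remaining carry: C

0xCF0162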